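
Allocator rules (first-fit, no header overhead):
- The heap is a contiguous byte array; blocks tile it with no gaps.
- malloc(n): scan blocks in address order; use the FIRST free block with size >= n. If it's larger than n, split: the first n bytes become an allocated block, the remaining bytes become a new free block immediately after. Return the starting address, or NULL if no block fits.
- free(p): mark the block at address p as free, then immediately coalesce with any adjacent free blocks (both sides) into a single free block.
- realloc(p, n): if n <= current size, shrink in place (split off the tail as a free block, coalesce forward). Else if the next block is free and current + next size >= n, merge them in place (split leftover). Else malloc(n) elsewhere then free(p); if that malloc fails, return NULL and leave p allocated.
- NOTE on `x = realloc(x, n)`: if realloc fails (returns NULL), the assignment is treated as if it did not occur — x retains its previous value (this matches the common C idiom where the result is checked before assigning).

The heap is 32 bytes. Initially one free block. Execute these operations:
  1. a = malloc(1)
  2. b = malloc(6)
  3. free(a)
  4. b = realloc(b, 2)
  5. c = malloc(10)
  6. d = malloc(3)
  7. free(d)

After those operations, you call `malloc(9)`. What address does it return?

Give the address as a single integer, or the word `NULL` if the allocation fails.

Op 1: a = malloc(1) -> a = 0; heap: [0-0 ALLOC][1-31 FREE]
Op 2: b = malloc(6) -> b = 1; heap: [0-0 ALLOC][1-6 ALLOC][7-31 FREE]
Op 3: free(a) -> (freed a); heap: [0-0 FREE][1-6 ALLOC][7-31 FREE]
Op 4: b = realloc(b, 2) -> b = 1; heap: [0-0 FREE][1-2 ALLOC][3-31 FREE]
Op 5: c = malloc(10) -> c = 3; heap: [0-0 FREE][1-2 ALLOC][3-12 ALLOC][13-31 FREE]
Op 6: d = malloc(3) -> d = 13; heap: [0-0 FREE][1-2 ALLOC][3-12 ALLOC][13-15 ALLOC][16-31 FREE]
Op 7: free(d) -> (freed d); heap: [0-0 FREE][1-2 ALLOC][3-12 ALLOC][13-31 FREE]
malloc(9): first-fit scan over [0-0 FREE][1-2 ALLOC][3-12 ALLOC][13-31 FREE] -> 13

Answer: 13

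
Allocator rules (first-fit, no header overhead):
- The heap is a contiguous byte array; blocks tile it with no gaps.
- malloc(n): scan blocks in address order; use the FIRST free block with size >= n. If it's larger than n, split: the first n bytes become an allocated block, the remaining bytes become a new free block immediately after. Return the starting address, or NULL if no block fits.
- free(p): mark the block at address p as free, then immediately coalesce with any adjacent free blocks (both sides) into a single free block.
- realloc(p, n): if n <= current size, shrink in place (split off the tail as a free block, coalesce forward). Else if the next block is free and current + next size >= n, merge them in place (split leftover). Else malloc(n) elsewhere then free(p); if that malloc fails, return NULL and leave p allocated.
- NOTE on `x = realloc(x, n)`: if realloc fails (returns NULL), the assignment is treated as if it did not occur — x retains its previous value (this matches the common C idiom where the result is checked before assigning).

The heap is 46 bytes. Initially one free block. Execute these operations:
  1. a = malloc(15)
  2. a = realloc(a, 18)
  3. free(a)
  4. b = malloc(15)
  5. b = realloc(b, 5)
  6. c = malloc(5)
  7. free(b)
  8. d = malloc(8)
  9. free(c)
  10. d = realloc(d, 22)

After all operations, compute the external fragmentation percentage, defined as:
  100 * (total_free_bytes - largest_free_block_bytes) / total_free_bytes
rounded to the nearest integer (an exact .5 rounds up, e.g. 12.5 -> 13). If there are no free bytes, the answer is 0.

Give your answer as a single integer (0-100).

Answer: 42

Derivation:
Op 1: a = malloc(15) -> a = 0; heap: [0-14 ALLOC][15-45 FREE]
Op 2: a = realloc(a, 18) -> a = 0; heap: [0-17 ALLOC][18-45 FREE]
Op 3: free(a) -> (freed a); heap: [0-45 FREE]
Op 4: b = malloc(15) -> b = 0; heap: [0-14 ALLOC][15-45 FREE]
Op 5: b = realloc(b, 5) -> b = 0; heap: [0-4 ALLOC][5-45 FREE]
Op 6: c = malloc(5) -> c = 5; heap: [0-4 ALLOC][5-9 ALLOC][10-45 FREE]
Op 7: free(b) -> (freed b); heap: [0-4 FREE][5-9 ALLOC][10-45 FREE]
Op 8: d = malloc(8) -> d = 10; heap: [0-4 FREE][5-9 ALLOC][10-17 ALLOC][18-45 FREE]
Op 9: free(c) -> (freed c); heap: [0-9 FREE][10-17 ALLOC][18-45 FREE]
Op 10: d = realloc(d, 22) -> d = 10; heap: [0-9 FREE][10-31 ALLOC][32-45 FREE]
Free blocks: [10 14] total_free=24 largest=14 -> 100*(24-14)/24 = 1000/24 ≈ 41.667 -> rounds to 42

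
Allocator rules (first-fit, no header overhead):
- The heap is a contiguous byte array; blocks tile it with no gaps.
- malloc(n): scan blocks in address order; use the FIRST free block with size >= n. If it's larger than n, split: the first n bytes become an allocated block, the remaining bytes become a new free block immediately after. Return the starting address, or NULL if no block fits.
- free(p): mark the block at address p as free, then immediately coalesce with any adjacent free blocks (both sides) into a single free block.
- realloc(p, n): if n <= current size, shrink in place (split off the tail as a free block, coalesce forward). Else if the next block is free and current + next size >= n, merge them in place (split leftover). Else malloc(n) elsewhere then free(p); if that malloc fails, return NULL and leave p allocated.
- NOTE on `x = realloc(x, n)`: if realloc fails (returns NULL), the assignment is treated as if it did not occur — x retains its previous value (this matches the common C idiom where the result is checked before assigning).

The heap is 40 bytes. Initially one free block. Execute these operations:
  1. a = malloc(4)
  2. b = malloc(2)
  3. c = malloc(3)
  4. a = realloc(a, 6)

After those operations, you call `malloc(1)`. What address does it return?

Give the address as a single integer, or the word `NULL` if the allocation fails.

Answer: 0

Derivation:
Op 1: a = malloc(4) -> a = 0; heap: [0-3 ALLOC][4-39 FREE]
Op 2: b = malloc(2) -> b = 4; heap: [0-3 ALLOC][4-5 ALLOC][6-39 FREE]
Op 3: c = malloc(3) -> c = 6; heap: [0-3 ALLOC][4-5 ALLOC][6-8 ALLOC][9-39 FREE]
Op 4: a = realloc(a, 6) -> a = 9; heap: [0-3 FREE][4-5 ALLOC][6-8 ALLOC][9-14 ALLOC][15-39 FREE]
malloc(1): first-fit scan over [0-3 FREE][4-5 ALLOC][6-8 ALLOC][9-14 ALLOC][15-39 FREE] -> 0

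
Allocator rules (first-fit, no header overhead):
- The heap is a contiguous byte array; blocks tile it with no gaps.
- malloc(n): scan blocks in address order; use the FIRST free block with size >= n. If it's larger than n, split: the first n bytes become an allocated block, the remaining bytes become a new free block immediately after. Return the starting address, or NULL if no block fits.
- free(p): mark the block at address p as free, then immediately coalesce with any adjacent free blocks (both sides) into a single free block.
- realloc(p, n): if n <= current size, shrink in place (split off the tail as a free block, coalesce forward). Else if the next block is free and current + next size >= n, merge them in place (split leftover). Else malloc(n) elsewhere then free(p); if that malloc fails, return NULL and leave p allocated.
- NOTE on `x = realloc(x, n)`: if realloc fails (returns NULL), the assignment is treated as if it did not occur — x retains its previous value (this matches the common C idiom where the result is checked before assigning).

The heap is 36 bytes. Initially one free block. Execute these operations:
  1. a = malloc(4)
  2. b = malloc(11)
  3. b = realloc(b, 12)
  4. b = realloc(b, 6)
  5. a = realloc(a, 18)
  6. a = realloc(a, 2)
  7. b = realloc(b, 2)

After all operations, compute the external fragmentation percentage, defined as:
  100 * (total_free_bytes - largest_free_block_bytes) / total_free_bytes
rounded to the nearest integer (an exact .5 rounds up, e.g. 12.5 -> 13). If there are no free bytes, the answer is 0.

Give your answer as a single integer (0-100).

Answer: 25

Derivation:
Op 1: a = malloc(4) -> a = 0; heap: [0-3 ALLOC][4-35 FREE]
Op 2: b = malloc(11) -> b = 4; heap: [0-3 ALLOC][4-14 ALLOC][15-35 FREE]
Op 3: b = realloc(b, 12) -> b = 4; heap: [0-3 ALLOC][4-15 ALLOC][16-35 FREE]
Op 4: b = realloc(b, 6) -> b = 4; heap: [0-3 ALLOC][4-9 ALLOC][10-35 FREE]
Op 5: a = realloc(a, 18) -> a = 10; heap: [0-3 FREE][4-9 ALLOC][10-27 ALLOC][28-35 FREE]
Op 6: a = realloc(a, 2) -> a = 10; heap: [0-3 FREE][4-9 ALLOC][10-11 ALLOC][12-35 FREE]
Op 7: b = realloc(b, 2) -> b = 4; heap: [0-3 FREE][4-5 ALLOC][6-9 FREE][10-11 ALLOC][12-35 FREE]
Free blocks: [4 4 24] total_free=32 largest=24 -> 100*(32-24)/32 = 800/32 = 25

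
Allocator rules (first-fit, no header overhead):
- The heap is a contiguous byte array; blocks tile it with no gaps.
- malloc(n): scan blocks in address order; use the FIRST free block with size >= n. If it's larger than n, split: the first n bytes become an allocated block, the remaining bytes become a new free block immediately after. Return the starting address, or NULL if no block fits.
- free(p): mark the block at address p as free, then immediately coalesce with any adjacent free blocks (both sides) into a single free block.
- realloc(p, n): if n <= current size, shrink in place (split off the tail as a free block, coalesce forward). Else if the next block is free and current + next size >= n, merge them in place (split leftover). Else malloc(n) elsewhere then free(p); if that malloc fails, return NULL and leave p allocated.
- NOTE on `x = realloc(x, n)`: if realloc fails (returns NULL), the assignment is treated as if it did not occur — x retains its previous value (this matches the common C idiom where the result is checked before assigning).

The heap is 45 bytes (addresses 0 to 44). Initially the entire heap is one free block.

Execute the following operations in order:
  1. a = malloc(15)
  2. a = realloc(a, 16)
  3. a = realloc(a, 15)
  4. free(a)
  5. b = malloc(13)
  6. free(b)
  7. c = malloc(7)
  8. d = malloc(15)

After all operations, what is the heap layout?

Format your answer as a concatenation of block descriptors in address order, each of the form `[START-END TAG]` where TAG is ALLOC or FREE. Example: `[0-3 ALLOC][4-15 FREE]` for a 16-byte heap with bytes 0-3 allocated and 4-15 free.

Answer: [0-6 ALLOC][7-21 ALLOC][22-44 FREE]

Derivation:
Op 1: a = malloc(15) -> a = 0; heap: [0-14 ALLOC][15-44 FREE]
Op 2: a = realloc(a, 16) -> a = 0; heap: [0-15 ALLOC][16-44 FREE]
Op 3: a = realloc(a, 15) -> a = 0; heap: [0-14 ALLOC][15-44 FREE]
Op 4: free(a) -> (freed a); heap: [0-44 FREE]
Op 5: b = malloc(13) -> b = 0; heap: [0-12 ALLOC][13-44 FREE]
Op 6: free(b) -> (freed b); heap: [0-44 FREE]
Op 7: c = malloc(7) -> c = 0; heap: [0-6 ALLOC][7-44 FREE]
Op 8: d = malloc(15) -> d = 7; heap: [0-6 ALLOC][7-21 ALLOC][22-44 FREE]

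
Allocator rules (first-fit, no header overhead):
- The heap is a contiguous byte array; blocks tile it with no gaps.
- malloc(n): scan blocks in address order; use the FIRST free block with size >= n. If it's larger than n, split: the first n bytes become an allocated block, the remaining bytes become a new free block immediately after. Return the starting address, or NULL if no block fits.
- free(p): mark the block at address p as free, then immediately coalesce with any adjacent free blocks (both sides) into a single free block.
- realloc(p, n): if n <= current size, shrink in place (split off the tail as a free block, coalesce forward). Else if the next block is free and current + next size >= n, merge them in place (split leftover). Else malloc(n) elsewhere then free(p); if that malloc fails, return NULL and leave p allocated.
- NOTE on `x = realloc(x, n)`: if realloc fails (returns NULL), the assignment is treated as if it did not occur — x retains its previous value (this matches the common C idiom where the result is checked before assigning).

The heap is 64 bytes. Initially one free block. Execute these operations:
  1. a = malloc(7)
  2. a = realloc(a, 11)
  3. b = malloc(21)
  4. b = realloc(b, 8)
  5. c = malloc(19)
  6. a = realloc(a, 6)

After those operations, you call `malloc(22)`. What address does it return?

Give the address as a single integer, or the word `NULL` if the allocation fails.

Op 1: a = malloc(7) -> a = 0; heap: [0-6 ALLOC][7-63 FREE]
Op 2: a = realloc(a, 11) -> a = 0; heap: [0-10 ALLOC][11-63 FREE]
Op 3: b = malloc(21) -> b = 11; heap: [0-10 ALLOC][11-31 ALLOC][32-63 FREE]
Op 4: b = realloc(b, 8) -> b = 11; heap: [0-10 ALLOC][11-18 ALLOC][19-63 FREE]
Op 5: c = malloc(19) -> c = 19; heap: [0-10 ALLOC][11-18 ALLOC][19-37 ALLOC][38-63 FREE]
Op 6: a = realloc(a, 6) -> a = 0; heap: [0-5 ALLOC][6-10 FREE][11-18 ALLOC][19-37 ALLOC][38-63 FREE]
malloc(22): first-fit scan over [0-5 ALLOC][6-10 FREE][11-18 ALLOC][19-37 ALLOC][38-63 FREE] -> 38

Answer: 38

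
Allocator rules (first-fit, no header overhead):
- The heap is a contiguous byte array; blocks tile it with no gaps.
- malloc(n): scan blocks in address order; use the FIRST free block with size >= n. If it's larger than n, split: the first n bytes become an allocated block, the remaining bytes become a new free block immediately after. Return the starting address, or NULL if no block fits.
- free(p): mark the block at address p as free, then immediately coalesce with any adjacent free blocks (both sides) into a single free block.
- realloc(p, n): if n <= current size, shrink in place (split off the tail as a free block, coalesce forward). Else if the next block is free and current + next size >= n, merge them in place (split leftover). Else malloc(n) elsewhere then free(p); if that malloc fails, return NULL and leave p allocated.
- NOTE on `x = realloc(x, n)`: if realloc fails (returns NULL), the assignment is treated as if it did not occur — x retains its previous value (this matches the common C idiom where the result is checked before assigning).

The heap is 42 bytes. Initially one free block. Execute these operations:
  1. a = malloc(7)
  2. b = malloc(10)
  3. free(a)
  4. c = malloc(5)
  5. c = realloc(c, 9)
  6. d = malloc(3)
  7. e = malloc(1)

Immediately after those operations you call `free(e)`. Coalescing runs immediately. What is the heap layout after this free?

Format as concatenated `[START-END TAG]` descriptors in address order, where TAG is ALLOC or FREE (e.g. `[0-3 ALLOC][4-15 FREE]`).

Answer: [0-2 ALLOC][3-6 FREE][7-16 ALLOC][17-25 ALLOC][26-41 FREE]

Derivation:
Op 1: a = malloc(7) -> a = 0; heap: [0-6 ALLOC][7-41 FREE]
Op 2: b = malloc(10) -> b = 7; heap: [0-6 ALLOC][7-16 ALLOC][17-41 FREE]
Op 3: free(a) -> (freed a); heap: [0-6 FREE][7-16 ALLOC][17-41 FREE]
Op 4: c = malloc(5) -> c = 0; heap: [0-4 ALLOC][5-6 FREE][7-16 ALLOC][17-41 FREE]
Op 5: c = realloc(c, 9) -> c = 17; heap: [0-6 FREE][7-16 ALLOC][17-25 ALLOC][26-41 FREE]
Op 6: d = malloc(3) -> d = 0; heap: [0-2 ALLOC][3-6 FREE][7-16 ALLOC][17-25 ALLOC][26-41 FREE]
Op 7: e = malloc(1) -> e = 3; heap: [0-2 ALLOC][3-3 ALLOC][4-6 FREE][7-16 ALLOC][17-25 ALLOC][26-41 FREE]
free(e): e = 3 -> block [3-3 ALLOC]; mark free, coalesce with adjacent free neighbors -> [0-2 ALLOC][3-6 FREE][7-16 ALLOC][17-25 ALLOC][26-41 FREE]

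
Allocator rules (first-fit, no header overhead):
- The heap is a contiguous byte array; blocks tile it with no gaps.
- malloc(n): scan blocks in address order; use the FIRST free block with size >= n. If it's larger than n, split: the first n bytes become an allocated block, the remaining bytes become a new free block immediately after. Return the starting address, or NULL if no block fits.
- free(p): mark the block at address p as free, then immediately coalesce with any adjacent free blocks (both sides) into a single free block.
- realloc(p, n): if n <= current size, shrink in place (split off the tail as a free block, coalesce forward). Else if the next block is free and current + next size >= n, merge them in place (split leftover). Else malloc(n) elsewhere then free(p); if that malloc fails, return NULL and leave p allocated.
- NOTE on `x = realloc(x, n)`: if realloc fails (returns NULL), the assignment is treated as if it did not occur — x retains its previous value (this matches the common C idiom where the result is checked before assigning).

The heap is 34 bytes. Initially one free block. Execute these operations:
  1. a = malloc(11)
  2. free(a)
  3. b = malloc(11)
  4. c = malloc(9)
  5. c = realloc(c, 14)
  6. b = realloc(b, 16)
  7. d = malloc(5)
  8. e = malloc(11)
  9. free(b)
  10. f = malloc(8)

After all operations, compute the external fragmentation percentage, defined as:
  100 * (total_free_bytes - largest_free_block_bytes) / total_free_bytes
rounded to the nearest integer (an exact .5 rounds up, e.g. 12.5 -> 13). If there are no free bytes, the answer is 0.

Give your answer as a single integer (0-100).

Answer: 43

Derivation:
Op 1: a = malloc(11) -> a = 0; heap: [0-10 ALLOC][11-33 FREE]
Op 2: free(a) -> (freed a); heap: [0-33 FREE]
Op 3: b = malloc(11) -> b = 0; heap: [0-10 ALLOC][11-33 FREE]
Op 4: c = malloc(9) -> c = 11; heap: [0-10 ALLOC][11-19 ALLOC][20-33 FREE]
Op 5: c = realloc(c, 14) -> c = 11; heap: [0-10 ALLOC][11-24 ALLOC][25-33 FREE]
Op 6: b = realloc(b, 16) -> NULL (b unchanged); heap: [0-10 ALLOC][11-24 ALLOC][25-33 FREE]
Op 7: d = malloc(5) -> d = 25; heap: [0-10 ALLOC][11-24 ALLOC][25-29 ALLOC][30-33 FREE]
Op 8: e = malloc(11) -> e = NULL; heap: [0-10 ALLOC][11-24 ALLOC][25-29 ALLOC][30-33 FREE]
Op 9: free(b) -> (freed b); heap: [0-10 FREE][11-24 ALLOC][25-29 ALLOC][30-33 FREE]
Op 10: f = malloc(8) -> f = 0; heap: [0-7 ALLOC][8-10 FREE][11-24 ALLOC][25-29 ALLOC][30-33 FREE]
Free blocks: [3 4] total_free=7 largest=4 -> 100*(7-4)/7 = 300/7 ≈ 42.857 -> rounds to 43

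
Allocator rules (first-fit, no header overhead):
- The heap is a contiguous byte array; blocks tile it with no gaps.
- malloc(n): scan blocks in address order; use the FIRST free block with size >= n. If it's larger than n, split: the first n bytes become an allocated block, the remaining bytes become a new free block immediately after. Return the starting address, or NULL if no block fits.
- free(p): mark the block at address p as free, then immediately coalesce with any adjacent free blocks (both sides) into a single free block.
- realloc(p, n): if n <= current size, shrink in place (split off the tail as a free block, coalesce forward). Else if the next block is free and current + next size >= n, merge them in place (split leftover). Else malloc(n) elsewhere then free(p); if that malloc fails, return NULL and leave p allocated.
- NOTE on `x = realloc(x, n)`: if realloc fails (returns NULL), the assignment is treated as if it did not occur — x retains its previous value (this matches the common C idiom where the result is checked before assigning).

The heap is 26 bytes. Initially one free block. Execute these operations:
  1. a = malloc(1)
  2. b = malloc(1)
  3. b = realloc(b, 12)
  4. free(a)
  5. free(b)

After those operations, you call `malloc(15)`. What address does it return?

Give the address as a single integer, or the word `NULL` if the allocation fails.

Op 1: a = malloc(1) -> a = 0; heap: [0-0 ALLOC][1-25 FREE]
Op 2: b = malloc(1) -> b = 1; heap: [0-0 ALLOC][1-1 ALLOC][2-25 FREE]
Op 3: b = realloc(b, 12) -> b = 1; heap: [0-0 ALLOC][1-12 ALLOC][13-25 FREE]
Op 4: free(a) -> (freed a); heap: [0-0 FREE][1-12 ALLOC][13-25 FREE]
Op 5: free(b) -> (freed b); heap: [0-25 FREE]
malloc(15): first-fit scan over [0-25 FREE] -> 0

Answer: 0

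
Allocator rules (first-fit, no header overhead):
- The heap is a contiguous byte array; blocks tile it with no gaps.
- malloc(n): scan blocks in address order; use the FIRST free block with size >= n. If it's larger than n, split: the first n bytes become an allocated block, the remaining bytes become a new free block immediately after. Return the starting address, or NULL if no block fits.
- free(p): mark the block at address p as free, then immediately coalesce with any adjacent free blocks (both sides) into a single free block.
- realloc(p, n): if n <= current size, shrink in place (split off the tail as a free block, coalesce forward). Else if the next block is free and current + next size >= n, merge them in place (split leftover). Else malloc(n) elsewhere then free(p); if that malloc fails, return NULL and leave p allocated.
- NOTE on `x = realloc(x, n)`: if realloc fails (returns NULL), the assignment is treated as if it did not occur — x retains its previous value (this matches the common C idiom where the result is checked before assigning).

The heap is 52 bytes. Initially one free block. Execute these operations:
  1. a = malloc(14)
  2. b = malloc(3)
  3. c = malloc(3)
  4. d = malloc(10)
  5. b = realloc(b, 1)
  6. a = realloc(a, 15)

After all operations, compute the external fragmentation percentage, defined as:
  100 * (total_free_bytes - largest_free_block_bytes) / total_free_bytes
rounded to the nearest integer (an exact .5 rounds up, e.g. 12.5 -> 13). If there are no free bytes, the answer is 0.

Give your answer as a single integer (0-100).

Op 1: a = malloc(14) -> a = 0; heap: [0-13 ALLOC][14-51 FREE]
Op 2: b = malloc(3) -> b = 14; heap: [0-13 ALLOC][14-16 ALLOC][17-51 FREE]
Op 3: c = malloc(3) -> c = 17; heap: [0-13 ALLOC][14-16 ALLOC][17-19 ALLOC][20-51 FREE]
Op 4: d = malloc(10) -> d = 20; heap: [0-13 ALLOC][14-16 ALLOC][17-19 ALLOC][20-29 ALLOC][30-51 FREE]
Op 5: b = realloc(b, 1) -> b = 14; heap: [0-13 ALLOC][14-14 ALLOC][15-16 FREE][17-19 ALLOC][20-29 ALLOC][30-51 FREE]
Op 6: a = realloc(a, 15) -> a = 30; heap: [0-13 FREE][14-14 ALLOC][15-16 FREE][17-19 ALLOC][20-29 ALLOC][30-44 ALLOC][45-51 FREE]
Free blocks: [14 2 7] total_free=23 largest=14 -> 100*(23-14)/23 = 900/23 ≈ 39.130 -> rounds to 39

Answer: 39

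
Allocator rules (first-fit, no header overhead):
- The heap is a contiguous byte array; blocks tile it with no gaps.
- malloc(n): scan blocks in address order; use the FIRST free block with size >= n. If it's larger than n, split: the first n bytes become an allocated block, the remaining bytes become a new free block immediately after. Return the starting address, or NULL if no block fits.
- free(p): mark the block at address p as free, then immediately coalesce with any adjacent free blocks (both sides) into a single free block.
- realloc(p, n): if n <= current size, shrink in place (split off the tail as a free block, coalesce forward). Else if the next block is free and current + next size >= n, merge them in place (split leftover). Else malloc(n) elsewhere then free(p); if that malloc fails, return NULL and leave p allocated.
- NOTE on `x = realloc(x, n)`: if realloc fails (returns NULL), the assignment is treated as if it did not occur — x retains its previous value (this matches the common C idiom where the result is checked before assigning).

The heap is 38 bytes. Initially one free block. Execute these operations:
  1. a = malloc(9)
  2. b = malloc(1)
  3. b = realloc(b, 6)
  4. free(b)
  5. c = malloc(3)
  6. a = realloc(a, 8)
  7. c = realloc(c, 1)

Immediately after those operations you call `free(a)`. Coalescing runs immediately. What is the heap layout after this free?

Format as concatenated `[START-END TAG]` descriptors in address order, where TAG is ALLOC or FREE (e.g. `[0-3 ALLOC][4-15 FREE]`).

Answer: [0-8 FREE][9-9 ALLOC][10-37 FREE]

Derivation:
Op 1: a = malloc(9) -> a = 0; heap: [0-8 ALLOC][9-37 FREE]
Op 2: b = malloc(1) -> b = 9; heap: [0-8 ALLOC][9-9 ALLOC][10-37 FREE]
Op 3: b = realloc(b, 6) -> b = 9; heap: [0-8 ALLOC][9-14 ALLOC][15-37 FREE]
Op 4: free(b) -> (freed b); heap: [0-8 ALLOC][9-37 FREE]
Op 5: c = malloc(3) -> c = 9; heap: [0-8 ALLOC][9-11 ALLOC][12-37 FREE]
Op 6: a = realloc(a, 8) -> a = 0; heap: [0-7 ALLOC][8-8 FREE][9-11 ALLOC][12-37 FREE]
Op 7: c = realloc(c, 1) -> c = 9; heap: [0-7 ALLOC][8-8 FREE][9-9 ALLOC][10-37 FREE]
free(a): a = 0 -> block [0-7 ALLOC]; mark free, coalesce with adjacent free neighbors -> [0-8 FREE][9-9 ALLOC][10-37 FREE]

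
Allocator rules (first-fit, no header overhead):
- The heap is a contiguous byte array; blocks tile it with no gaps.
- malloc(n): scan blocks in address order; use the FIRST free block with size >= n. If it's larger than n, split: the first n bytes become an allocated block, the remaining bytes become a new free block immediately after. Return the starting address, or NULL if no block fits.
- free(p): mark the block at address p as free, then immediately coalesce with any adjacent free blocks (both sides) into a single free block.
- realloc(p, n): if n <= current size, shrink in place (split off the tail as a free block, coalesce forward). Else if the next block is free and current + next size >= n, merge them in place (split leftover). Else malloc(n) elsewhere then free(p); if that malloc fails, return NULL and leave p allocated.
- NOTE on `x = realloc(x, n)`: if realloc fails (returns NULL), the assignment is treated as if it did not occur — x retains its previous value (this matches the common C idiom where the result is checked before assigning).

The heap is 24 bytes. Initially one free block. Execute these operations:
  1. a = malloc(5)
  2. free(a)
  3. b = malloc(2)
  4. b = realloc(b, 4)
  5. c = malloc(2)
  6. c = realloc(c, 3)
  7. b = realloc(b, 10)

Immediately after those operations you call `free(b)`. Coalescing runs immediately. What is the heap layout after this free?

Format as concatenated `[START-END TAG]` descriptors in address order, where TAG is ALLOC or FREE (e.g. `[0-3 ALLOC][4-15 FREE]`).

Op 1: a = malloc(5) -> a = 0; heap: [0-4 ALLOC][5-23 FREE]
Op 2: free(a) -> (freed a); heap: [0-23 FREE]
Op 3: b = malloc(2) -> b = 0; heap: [0-1 ALLOC][2-23 FREE]
Op 4: b = realloc(b, 4) -> b = 0; heap: [0-3 ALLOC][4-23 FREE]
Op 5: c = malloc(2) -> c = 4; heap: [0-3 ALLOC][4-5 ALLOC][6-23 FREE]
Op 6: c = realloc(c, 3) -> c = 4; heap: [0-3 ALLOC][4-6 ALLOC][7-23 FREE]
Op 7: b = realloc(b, 10) -> b = 7; heap: [0-3 FREE][4-6 ALLOC][7-16 ALLOC][17-23 FREE]
free(b): b = 7 -> block [7-16 ALLOC]; mark free, coalesce with adjacent free neighbors -> [0-3 FREE][4-6 ALLOC][7-23 FREE]

Answer: [0-3 FREE][4-6 ALLOC][7-23 FREE]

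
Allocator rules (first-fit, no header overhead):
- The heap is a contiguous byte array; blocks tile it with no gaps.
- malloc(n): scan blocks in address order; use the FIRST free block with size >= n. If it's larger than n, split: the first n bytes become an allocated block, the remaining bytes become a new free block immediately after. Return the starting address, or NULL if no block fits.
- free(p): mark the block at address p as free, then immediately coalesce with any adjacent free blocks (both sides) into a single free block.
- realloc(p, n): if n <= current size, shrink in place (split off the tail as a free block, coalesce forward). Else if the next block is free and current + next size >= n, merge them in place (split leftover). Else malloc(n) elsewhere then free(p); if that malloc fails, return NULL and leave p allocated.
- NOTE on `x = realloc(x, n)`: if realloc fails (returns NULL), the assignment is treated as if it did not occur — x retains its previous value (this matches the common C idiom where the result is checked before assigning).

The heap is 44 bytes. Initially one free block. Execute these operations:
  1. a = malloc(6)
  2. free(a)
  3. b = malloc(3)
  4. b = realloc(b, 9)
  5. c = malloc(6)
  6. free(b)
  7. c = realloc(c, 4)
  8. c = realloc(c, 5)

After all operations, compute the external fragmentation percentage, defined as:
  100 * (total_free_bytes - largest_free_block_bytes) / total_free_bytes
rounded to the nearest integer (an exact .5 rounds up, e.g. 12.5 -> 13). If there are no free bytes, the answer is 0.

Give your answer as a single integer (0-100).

Op 1: a = malloc(6) -> a = 0; heap: [0-5 ALLOC][6-43 FREE]
Op 2: free(a) -> (freed a); heap: [0-43 FREE]
Op 3: b = malloc(3) -> b = 0; heap: [0-2 ALLOC][3-43 FREE]
Op 4: b = realloc(b, 9) -> b = 0; heap: [0-8 ALLOC][9-43 FREE]
Op 5: c = malloc(6) -> c = 9; heap: [0-8 ALLOC][9-14 ALLOC][15-43 FREE]
Op 6: free(b) -> (freed b); heap: [0-8 FREE][9-14 ALLOC][15-43 FREE]
Op 7: c = realloc(c, 4) -> c = 9; heap: [0-8 FREE][9-12 ALLOC][13-43 FREE]
Op 8: c = realloc(c, 5) -> c = 9; heap: [0-8 FREE][9-13 ALLOC][14-43 FREE]
Free blocks: [9 30] total_free=39 largest=30 -> 100*(39-30)/39 = 900/39 ≈ 23.077 -> rounds to 23

Answer: 23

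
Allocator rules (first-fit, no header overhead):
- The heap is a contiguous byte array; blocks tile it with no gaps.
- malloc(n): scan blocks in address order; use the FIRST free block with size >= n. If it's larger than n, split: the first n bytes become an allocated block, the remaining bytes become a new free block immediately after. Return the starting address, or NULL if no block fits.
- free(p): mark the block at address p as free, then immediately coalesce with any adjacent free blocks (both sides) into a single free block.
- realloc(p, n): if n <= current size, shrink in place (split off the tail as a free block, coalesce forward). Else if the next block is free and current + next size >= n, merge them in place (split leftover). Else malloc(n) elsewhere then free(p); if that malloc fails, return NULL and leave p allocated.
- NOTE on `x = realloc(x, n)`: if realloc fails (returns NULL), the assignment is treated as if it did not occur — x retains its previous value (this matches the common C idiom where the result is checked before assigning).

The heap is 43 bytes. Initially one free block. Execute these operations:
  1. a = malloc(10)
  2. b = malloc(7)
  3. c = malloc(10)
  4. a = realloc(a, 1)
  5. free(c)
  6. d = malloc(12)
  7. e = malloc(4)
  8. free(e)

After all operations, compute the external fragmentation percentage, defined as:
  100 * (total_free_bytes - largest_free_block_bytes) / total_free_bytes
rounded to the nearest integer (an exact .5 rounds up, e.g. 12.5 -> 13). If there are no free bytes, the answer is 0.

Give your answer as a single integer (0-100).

Answer: 39

Derivation:
Op 1: a = malloc(10) -> a = 0; heap: [0-9 ALLOC][10-42 FREE]
Op 2: b = malloc(7) -> b = 10; heap: [0-9 ALLOC][10-16 ALLOC][17-42 FREE]
Op 3: c = malloc(10) -> c = 17; heap: [0-9 ALLOC][10-16 ALLOC][17-26 ALLOC][27-42 FREE]
Op 4: a = realloc(a, 1) -> a = 0; heap: [0-0 ALLOC][1-9 FREE][10-16 ALLOC][17-26 ALLOC][27-42 FREE]
Op 5: free(c) -> (freed c); heap: [0-0 ALLOC][1-9 FREE][10-16 ALLOC][17-42 FREE]
Op 6: d = malloc(12) -> d = 17; heap: [0-0 ALLOC][1-9 FREE][10-16 ALLOC][17-28 ALLOC][29-42 FREE]
Op 7: e = malloc(4) -> e = 1; heap: [0-0 ALLOC][1-4 ALLOC][5-9 FREE][10-16 ALLOC][17-28 ALLOC][29-42 FREE]
Op 8: free(e) -> (freed e); heap: [0-0 ALLOC][1-9 FREE][10-16 ALLOC][17-28 ALLOC][29-42 FREE]
Free blocks: [9 14] total_free=23 largest=14 -> 100*(23-14)/23 = 900/23 ≈ 39.130 -> rounds to 39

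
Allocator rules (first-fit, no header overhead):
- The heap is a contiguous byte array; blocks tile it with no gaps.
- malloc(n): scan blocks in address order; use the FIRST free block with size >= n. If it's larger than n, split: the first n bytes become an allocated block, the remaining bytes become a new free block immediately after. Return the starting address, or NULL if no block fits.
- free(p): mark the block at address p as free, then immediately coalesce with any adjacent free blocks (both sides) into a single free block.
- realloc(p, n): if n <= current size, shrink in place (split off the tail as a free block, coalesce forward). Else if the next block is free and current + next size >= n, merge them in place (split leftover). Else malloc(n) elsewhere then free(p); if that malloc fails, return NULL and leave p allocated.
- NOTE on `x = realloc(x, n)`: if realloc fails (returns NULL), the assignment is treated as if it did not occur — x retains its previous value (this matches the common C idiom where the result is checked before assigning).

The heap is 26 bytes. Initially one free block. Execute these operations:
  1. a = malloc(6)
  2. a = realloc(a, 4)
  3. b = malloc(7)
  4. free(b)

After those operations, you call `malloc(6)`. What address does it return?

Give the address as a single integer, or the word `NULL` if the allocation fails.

Answer: 4

Derivation:
Op 1: a = malloc(6) -> a = 0; heap: [0-5 ALLOC][6-25 FREE]
Op 2: a = realloc(a, 4) -> a = 0; heap: [0-3 ALLOC][4-25 FREE]
Op 3: b = malloc(7) -> b = 4; heap: [0-3 ALLOC][4-10 ALLOC][11-25 FREE]
Op 4: free(b) -> (freed b); heap: [0-3 ALLOC][4-25 FREE]
malloc(6): first-fit scan over [0-3 ALLOC][4-25 FREE] -> 4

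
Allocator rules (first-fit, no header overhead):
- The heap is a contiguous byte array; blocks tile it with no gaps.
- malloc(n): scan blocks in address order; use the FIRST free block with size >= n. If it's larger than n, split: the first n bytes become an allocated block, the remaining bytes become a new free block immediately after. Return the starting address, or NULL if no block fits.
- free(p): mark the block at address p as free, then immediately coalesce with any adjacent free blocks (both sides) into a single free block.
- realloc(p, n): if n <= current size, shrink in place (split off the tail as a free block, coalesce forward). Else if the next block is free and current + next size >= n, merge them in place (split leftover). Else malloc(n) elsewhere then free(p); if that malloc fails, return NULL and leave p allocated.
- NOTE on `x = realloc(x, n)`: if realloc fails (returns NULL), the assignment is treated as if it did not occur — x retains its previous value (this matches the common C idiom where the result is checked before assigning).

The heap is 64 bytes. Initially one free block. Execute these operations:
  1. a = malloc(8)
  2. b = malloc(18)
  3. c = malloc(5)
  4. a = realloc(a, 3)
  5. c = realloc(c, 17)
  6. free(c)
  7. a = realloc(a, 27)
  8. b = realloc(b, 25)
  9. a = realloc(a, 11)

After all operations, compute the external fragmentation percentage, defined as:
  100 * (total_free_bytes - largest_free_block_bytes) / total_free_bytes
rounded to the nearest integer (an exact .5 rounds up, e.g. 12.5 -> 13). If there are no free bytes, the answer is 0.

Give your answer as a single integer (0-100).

Answer: 23

Derivation:
Op 1: a = malloc(8) -> a = 0; heap: [0-7 ALLOC][8-63 FREE]
Op 2: b = malloc(18) -> b = 8; heap: [0-7 ALLOC][8-25 ALLOC][26-63 FREE]
Op 3: c = malloc(5) -> c = 26; heap: [0-7 ALLOC][8-25 ALLOC][26-30 ALLOC][31-63 FREE]
Op 4: a = realloc(a, 3) -> a = 0; heap: [0-2 ALLOC][3-7 FREE][8-25 ALLOC][26-30 ALLOC][31-63 FREE]
Op 5: c = realloc(c, 17) -> c = 26; heap: [0-2 ALLOC][3-7 FREE][8-25 ALLOC][26-42 ALLOC][43-63 FREE]
Op 6: free(c) -> (freed c); heap: [0-2 ALLOC][3-7 FREE][8-25 ALLOC][26-63 FREE]
Op 7: a = realloc(a, 27) -> a = 26; heap: [0-7 FREE][8-25 ALLOC][26-52 ALLOC][53-63 FREE]
Op 8: b = realloc(b, 25) -> NULL (b unchanged); heap: [0-7 FREE][8-25 ALLOC][26-52 ALLOC][53-63 FREE]
Op 9: a = realloc(a, 11) -> a = 26; heap: [0-7 FREE][8-25 ALLOC][26-36 ALLOC][37-63 FREE]
Free blocks: [8 27] total_free=35 largest=27 -> 100*(35-27)/35 = 800/35 ≈ 22.857 -> rounds to 23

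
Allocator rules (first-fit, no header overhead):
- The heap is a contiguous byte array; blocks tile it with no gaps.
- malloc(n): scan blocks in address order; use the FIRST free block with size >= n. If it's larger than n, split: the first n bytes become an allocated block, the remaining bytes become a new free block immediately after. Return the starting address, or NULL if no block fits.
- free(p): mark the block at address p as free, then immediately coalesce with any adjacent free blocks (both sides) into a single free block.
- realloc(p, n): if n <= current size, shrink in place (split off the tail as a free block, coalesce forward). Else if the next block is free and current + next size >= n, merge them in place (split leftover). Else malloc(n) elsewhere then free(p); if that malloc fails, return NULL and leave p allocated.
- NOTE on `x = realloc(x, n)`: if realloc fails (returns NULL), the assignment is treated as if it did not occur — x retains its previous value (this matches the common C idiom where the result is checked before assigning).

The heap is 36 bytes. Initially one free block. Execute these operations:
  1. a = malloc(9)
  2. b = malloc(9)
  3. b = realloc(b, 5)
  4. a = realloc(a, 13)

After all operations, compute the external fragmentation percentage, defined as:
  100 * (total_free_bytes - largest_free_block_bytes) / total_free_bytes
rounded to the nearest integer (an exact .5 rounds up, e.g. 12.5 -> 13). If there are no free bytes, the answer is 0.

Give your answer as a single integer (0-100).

Op 1: a = malloc(9) -> a = 0; heap: [0-8 ALLOC][9-35 FREE]
Op 2: b = malloc(9) -> b = 9; heap: [0-8 ALLOC][9-17 ALLOC][18-35 FREE]
Op 3: b = realloc(b, 5) -> b = 9; heap: [0-8 ALLOC][9-13 ALLOC][14-35 FREE]
Op 4: a = realloc(a, 13) -> a = 14; heap: [0-8 FREE][9-13 ALLOC][14-26 ALLOC][27-35 FREE]
Free blocks: [9 9] total_free=18 largest=9 -> 100*(18-9)/18 = 900/18 = 50

Answer: 50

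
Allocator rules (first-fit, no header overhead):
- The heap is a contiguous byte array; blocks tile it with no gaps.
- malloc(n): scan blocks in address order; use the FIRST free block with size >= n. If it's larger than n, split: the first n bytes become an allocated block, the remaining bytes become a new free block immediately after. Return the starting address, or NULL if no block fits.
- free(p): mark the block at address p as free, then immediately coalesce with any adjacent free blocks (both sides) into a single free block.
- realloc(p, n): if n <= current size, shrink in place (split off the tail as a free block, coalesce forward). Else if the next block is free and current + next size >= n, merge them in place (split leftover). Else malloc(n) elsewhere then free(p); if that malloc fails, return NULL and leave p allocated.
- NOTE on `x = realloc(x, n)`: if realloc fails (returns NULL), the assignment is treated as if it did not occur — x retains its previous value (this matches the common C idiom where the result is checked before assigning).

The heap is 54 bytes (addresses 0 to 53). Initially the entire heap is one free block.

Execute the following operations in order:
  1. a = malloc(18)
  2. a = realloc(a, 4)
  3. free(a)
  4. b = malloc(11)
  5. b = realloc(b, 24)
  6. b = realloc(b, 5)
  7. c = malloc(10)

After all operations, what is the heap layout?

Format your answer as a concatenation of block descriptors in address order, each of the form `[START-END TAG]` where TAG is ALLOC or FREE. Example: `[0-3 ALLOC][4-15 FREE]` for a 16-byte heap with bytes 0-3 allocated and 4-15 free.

Answer: [0-4 ALLOC][5-14 ALLOC][15-53 FREE]

Derivation:
Op 1: a = malloc(18) -> a = 0; heap: [0-17 ALLOC][18-53 FREE]
Op 2: a = realloc(a, 4) -> a = 0; heap: [0-3 ALLOC][4-53 FREE]
Op 3: free(a) -> (freed a); heap: [0-53 FREE]
Op 4: b = malloc(11) -> b = 0; heap: [0-10 ALLOC][11-53 FREE]
Op 5: b = realloc(b, 24) -> b = 0; heap: [0-23 ALLOC][24-53 FREE]
Op 6: b = realloc(b, 5) -> b = 0; heap: [0-4 ALLOC][5-53 FREE]
Op 7: c = malloc(10) -> c = 5; heap: [0-4 ALLOC][5-14 ALLOC][15-53 FREE]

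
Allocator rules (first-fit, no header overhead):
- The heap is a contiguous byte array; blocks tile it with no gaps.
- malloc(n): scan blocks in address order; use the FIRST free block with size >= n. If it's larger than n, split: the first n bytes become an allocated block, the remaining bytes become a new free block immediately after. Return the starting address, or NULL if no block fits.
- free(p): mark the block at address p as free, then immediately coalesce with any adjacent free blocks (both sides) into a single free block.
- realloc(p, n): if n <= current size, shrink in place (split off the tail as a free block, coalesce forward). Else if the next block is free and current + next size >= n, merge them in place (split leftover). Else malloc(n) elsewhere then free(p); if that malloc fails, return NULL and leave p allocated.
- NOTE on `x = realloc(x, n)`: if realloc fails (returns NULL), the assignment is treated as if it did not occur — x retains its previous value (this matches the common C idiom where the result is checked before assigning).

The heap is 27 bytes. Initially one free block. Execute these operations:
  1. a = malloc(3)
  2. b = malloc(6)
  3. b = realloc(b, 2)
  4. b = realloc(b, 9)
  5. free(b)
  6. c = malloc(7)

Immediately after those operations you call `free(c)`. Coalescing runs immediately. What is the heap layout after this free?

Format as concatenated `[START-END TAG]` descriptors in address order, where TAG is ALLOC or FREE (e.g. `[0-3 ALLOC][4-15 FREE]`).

Answer: [0-2 ALLOC][3-26 FREE]

Derivation:
Op 1: a = malloc(3) -> a = 0; heap: [0-2 ALLOC][3-26 FREE]
Op 2: b = malloc(6) -> b = 3; heap: [0-2 ALLOC][3-8 ALLOC][9-26 FREE]
Op 3: b = realloc(b, 2) -> b = 3; heap: [0-2 ALLOC][3-4 ALLOC][5-26 FREE]
Op 4: b = realloc(b, 9) -> b = 3; heap: [0-2 ALLOC][3-11 ALLOC][12-26 FREE]
Op 5: free(b) -> (freed b); heap: [0-2 ALLOC][3-26 FREE]
Op 6: c = malloc(7) -> c = 3; heap: [0-2 ALLOC][3-9 ALLOC][10-26 FREE]
free(c): c = 3 -> block [3-9 ALLOC]; mark free, coalesce with adjacent free neighbors -> [0-2 ALLOC][3-26 FREE]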